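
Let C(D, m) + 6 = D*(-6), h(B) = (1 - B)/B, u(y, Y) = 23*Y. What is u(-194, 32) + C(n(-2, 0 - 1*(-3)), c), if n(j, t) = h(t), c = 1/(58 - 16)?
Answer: 734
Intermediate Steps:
h(B) = (1 - B)/B
c = 1/42 ≈ 0.023810
n(j, t) = (1 - t)/t
C(D, m) = -6 - 6*D (C(D, m) = -6 + D*(-6) = -6 - 6*D)
u(-194, 32) + C(n(-2, 0 - 1*(-3)), c) = 23*32 + (-6 - 6*(1 - (0 - 1*(-3)))/(0 - 1*(-3))) = 736 + (-6 - 6*(1 - (0 + 3))/(0 + 3)) = 736 + (-6 - 6*(1 - 1*3)/3) = 736 + (-6 - 2*(1 - 3)) = 736 + (-6 - 2*(-2)) = 736 + (-6 - 6*(-⅔)) = 736 + (-6 + 4) = 736 - 2 = 734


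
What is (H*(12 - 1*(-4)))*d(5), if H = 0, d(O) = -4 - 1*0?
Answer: 0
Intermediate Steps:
d(O) = -4 (d(O) = -4 + 0 = -4)
(H*(12 - 1*(-4)))*d(5) = (0*(12 - 1*(-4)))*(-4) = (0*(12 + 4))*(-4) = (0*16)*(-4) = 0*(-4) = 0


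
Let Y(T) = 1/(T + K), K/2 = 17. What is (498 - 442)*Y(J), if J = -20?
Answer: 4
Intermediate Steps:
K = 34 (K = 2*17 = 34)
Y(T) = 1/(34 + T) (Y(T) = 1/(T + 34) = 1/(34 + T))
(498 - 442)*Y(J) = (498 - 442)/(34 - 20) = 56/14 = 56*(1/14) = 4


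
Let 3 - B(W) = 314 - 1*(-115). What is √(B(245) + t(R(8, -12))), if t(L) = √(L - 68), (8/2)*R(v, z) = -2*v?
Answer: √(-426 + 6*I*√2) ≈ 0.2055 + 20.641*I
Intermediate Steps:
R(v, z) = -v/2 (R(v, z) = (-2*v)/4 = -v/2)
B(W) = -426 (B(W) = 3 - (314 - 1*(-115)) = 3 - (314 + 115) = 3 - 1*429 = 3 - 429 = -426)
t(L) = √(-68 + L)
√(B(245) + t(R(8, -12))) = √(-426 + √(-68 - ½*8)) = √(-426 + √(-68 - 4)) = √(-426 + √(-72)) = √(-426 + 6*I*√2)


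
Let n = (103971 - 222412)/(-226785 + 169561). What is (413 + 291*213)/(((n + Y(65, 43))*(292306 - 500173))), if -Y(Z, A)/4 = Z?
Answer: 3570548704/3068075138733 ≈ 0.0011638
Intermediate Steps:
n = 118441/57224 (n = -118441/(-57224) = -118441*(-1/57224) = 118441/57224 ≈ 2.0698)
Y(Z, A) = -4*Z
(413 + 291*213)/(((n + Y(65, 43))*(292306 - 500173))) = (413 + 291*213)/(((118441/57224 - 4*65)*(292306 - 500173))) = (413 + 61983)/(((118441/57224 - 260)*(-207867))) = 62396/((-14759799/57224*(-207867))) = 62396/(3068075138733/57224) = 62396*(57224/3068075138733) = 3570548704/3068075138733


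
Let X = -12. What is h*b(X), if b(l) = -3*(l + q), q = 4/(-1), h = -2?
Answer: -96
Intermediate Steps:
q = -4 (q = 4*(-1) = -4)
b(l) = 12 - 3*l (b(l) = -3*(l - 4) = -3*(-4 + l) = 12 - 3*l)
h*b(X) = -2*(12 - 3*(-12)) = -2*(12 + 36) = -2*48 = -96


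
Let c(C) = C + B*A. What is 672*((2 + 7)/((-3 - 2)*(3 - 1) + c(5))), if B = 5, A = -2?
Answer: -2016/5 ≈ -403.20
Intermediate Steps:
c(C) = -10 + C (c(C) = C + 5*(-2) = C - 10 = -10 + C)
672*((2 + 7)/((-3 - 2)*(3 - 1) + c(5))) = 672*((2 + 7)/((-3 - 2)*(3 - 1) + (-10 + 5))) = 672*(9/(-5*2 - 5)) = 672*(9/(-10 - 5)) = 672*(9/(-15)) = 672*(9*(-1/15)) = 672*(-3/5) = -2016/5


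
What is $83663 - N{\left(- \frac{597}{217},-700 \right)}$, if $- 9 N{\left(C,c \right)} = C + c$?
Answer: $\frac{163241342}{1953} \approx 83585.0$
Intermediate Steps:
$N{\left(C,c \right)} = - \frac{C}{9} - \frac{c}{9}$ ($N{\left(C,c \right)} = - \frac{C + c}{9} = - \frac{C}{9} - \frac{c}{9}$)
$83663 - N{\left(- \frac{597}{217},-700 \right)} = 83663 - \left(- \frac{\left(-597\right) \frac{1}{217}}{9} - - \frac{700}{9}\right) = 83663 - \left(- \frac{\left(-597\right) \frac{1}{217}}{9} + \frac{700}{9}\right) = 83663 - \left(\left(- \frac{1}{9}\right) \left(- \frac{597}{217}\right) + \frac{700}{9}\right) = 83663 - \left(\frac{199}{651} + \frac{700}{9}\right) = 83663 - \frac{152497}{1953} = \frac{163241342}{1953}$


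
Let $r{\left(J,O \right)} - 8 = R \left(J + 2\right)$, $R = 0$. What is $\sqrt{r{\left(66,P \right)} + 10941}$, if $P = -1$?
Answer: $\sqrt{10949} \approx 104.64$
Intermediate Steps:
$r{\left(J,O \right)} = 8$ ($r{\left(J,O \right)} = 8 + 0 \left(J + 2\right) = 8 + 0 \left(2 + J\right) = 8 + 0 = 8$)
$\sqrt{r{\left(66,P \right)} + 10941} = \sqrt{8 + 10941} = \sqrt{10949}$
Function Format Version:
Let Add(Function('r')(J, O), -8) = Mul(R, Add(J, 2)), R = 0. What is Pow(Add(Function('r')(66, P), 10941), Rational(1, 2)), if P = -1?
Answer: Pow(10949, Rational(1, 2)) ≈ 104.64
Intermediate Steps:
Function('r')(J, O) = 8 (Function('r')(J, O) = Add(8, Mul(0, Add(J, 2))) = Add(8, Mul(0, Add(2, J))) = Add(8, 0) = 8)
Pow(Add(Function('r')(66, P), 10941), Rational(1, 2)) = Pow(Add(8, 10941), Rational(1, 2)) = Pow(10949, Rational(1, 2))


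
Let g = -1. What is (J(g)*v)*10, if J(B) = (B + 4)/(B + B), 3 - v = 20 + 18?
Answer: 525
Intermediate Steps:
v = -35 (v = 3 - (20 + 18) = 3 - 1*38 = 3 - 38 = -35)
J(B) = (4 + B)/(2*B) (J(B) = (4 + B)/((2*B)) = (4 + B)*(1/(2*B)) = (4 + B)/(2*B))
(J(g)*v)*10 = (((½)*(4 - 1)/(-1))*(-35))*10 = (((½)*(-1)*3)*(-35))*10 = -3/2*(-35)*10 = (105/2)*10 = 525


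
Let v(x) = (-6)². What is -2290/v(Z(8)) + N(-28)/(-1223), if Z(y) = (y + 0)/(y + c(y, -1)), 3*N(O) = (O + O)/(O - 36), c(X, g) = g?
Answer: -5601361/88056 ≈ -63.611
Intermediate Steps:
N(O) = 2*O/(3*(-36 + O)) (N(O) = ((O + O)/(O - 36))/3 = ((2*O)/(-36 + O))/3 = (2*O/(-36 + O))/3 = 2*O/(3*(-36 + O)))
Z(y) = y/(-1 + y) (Z(y) = (y + 0)/(y - 1) = y/(-1 + y))
v(x) = 36
-2290/v(Z(8)) + N(-28)/(-1223) = -2290/36 + ((⅔)*(-28)/(-36 - 28))/(-1223) = -2290*1/36 + ((⅔)*(-28)/(-64))*(-1/1223) = -1145/18 + ((⅔)*(-28)*(-1/64))*(-1/1223) = -1145/18 + (7/24)*(-1/1223) = -1145/18 - 7/29352 = -5601361/88056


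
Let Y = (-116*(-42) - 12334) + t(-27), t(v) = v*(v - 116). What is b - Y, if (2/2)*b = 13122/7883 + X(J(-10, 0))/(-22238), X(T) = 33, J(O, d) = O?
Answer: 631554603451/175302154 ≈ 3602.7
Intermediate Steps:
t(v) = v*(-116 + v)
Y = -3601 (Y = (-116*(-42) - 12334) - 27*(-116 - 27) = (4872 - 12334) - 27*(-143) = -7462 + 3861 = -3601)
b = 291546897/175302154 (b = 13122/7883 + 33/(-22238) = 13122*(1/7883) + 33*(-1/22238) = 13122/7883 - 33/22238 = 291546897/175302154 ≈ 1.6631)
b - Y = 291546897/175302154 - 1*(-3601) = 291546897/175302154 + 3601 = 631554603451/175302154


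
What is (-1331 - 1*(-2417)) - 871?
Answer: 215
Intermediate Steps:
(-1331 - 1*(-2417)) - 871 = (-1331 + 2417) - 871 = 1086 - 871 = 215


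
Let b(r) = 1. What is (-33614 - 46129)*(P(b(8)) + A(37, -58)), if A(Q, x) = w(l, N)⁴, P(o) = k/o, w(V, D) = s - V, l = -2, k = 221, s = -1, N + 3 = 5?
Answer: -17702946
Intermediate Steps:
N = 2 (N = -3 + 5 = 2)
w(V, D) = -1 - V
P(o) = 221/o
A(Q, x) = 1 (A(Q, x) = (-1 - 1*(-2))⁴ = (-1 + 2)⁴ = 1⁴ = 1)
(-33614 - 46129)*(P(b(8)) + A(37, -58)) = (-33614 - 46129)*(221/1 + 1) = -79743*(221*1 + 1) = -79743*(221 + 1) = -79743*222 = -17702946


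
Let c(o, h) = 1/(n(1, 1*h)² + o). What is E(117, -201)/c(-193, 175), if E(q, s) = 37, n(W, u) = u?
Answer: 1125984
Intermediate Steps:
c(o, h) = 1/(o + h²) (c(o, h) = 1/((1*h)² + o) = 1/(h² + o) = 1/(o + h²))
E(117, -201)/c(-193, 175) = 37/(1/(-193 + 175²)) = 37/(1/(-193 + 30625)) = 37/(1/30432) = 37*30432 = 1125984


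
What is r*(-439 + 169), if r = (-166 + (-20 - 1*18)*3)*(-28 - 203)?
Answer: -17463600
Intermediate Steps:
r = 64680 (r = (-166 + (-20 - 18)*3)*(-231) = (-166 - 38*3)*(-231) = (-166 - 114)*(-231) = -280*(-231) = 64680)
r*(-439 + 169) = 64680*(-439 + 169) = 64680*(-270) = -17463600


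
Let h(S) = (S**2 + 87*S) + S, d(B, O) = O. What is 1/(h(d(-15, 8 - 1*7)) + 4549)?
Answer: 1/4638 ≈ 0.00021561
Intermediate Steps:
h(S) = S**2 + 88*S
1/(h(d(-15, 8 - 1*7)) + 4549) = 1/((8 - 1*7)*(88 + (8 - 1*7)) + 4549) = 1/((8 - 7)*(88 + (8 - 7)) + 4549) = 1/(1*(88 + 1) + 4549) = 1/(1*89 + 4549) = 1/(89 + 4549) = 1/4638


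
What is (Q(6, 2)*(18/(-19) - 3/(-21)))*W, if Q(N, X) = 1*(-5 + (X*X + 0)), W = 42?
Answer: 642/19 ≈ 33.789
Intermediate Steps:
Q(N, X) = -5 + X² (Q(N, X) = 1*(-5 + (X² + 0)) = 1*(-5 + X²) = -5 + X²)
(Q(6, 2)*(18/(-19) - 3/(-21)))*W = ((-5 + 2²)*(18/(-19) - 3/(-21)))*42 = ((-5 + 4)*(18*(-1/19) - 3*(-1/21)))*42 = -(-18/19 + ⅐)*42 = -1*(-107/133)*42 = (107/133)*42 = 642/19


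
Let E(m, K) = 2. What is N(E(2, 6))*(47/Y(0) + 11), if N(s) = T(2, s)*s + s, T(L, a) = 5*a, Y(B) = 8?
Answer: 1485/4 ≈ 371.25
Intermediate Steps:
N(s) = s + 5*s**2 (N(s) = (5*s)*s + s = 5*s**2 + s = s + 5*s**2)
N(E(2, 6))*(47/Y(0) + 11) = (2*(1 + 5*2))*(47/8 + 11) = (2*(1 + 10))*(47*(1/8) + 11) = (2*11)*(47/8 + 11) = 22*(135/8) = 1485/4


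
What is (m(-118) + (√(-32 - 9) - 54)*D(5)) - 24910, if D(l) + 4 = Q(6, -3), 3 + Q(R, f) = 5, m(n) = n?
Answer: -24920 - 2*I*√41 ≈ -24920.0 - 12.806*I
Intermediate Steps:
Q(R, f) = 2 (Q(R, f) = -3 + 5 = 2)
D(l) = -2 (D(l) = -4 + 2 = -2)
(m(-118) + (√(-32 - 9) - 54)*D(5)) - 24910 = (-118 + (√(-32 - 9) - 54)*(-2)) - 24910 = (-118 + (√(-41) - 54)*(-2)) - 24910 = (-118 + (I*√41 - 54)*(-2)) - 24910 = (-118 + (-54 + I*√41)*(-2)) - 24910 = (-118 + (108 - 2*I*√41)) - 24910 = (-10 - 2*I*√41) - 24910 = -24920 - 2*I*√41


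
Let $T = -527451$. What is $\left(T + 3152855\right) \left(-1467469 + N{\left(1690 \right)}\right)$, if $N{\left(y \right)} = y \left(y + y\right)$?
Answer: $11144133746324$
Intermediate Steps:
$N{\left(y \right)} = 2 y^{2}$ ($N{\left(y \right)} = y 2 y = 2 y^{2}$)
$\left(T + 3152855\right) \left(-1467469 + N{\left(1690 \right)}\right) = \left(-527451 + 3152855\right) \left(-1467469 + 2 \cdot 1690^{2}\right) = 2625404 \left(-1467469 + 2 \cdot 2856100\right) = 2625404 \left(-1467469 + 5712200\right) = 2625404 \cdot 4244731 = 11144133746324$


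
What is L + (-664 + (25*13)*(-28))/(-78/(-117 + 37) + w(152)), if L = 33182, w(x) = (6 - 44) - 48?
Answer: 113242542/3401 ≈ 33297.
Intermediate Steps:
w(x) = -86 (w(x) = -38 - 48 = -86)
L + (-664 + (25*13)*(-28))/(-78/(-117 + 37) + w(152)) = 33182 + (-664 + (25*13)*(-28))/(-78/(-117 + 37) - 86) = 33182 + (-664 + 325*(-28))/(-78/(-80) - 86) = 33182 + (-664 - 9100)/(-1/80*(-78) - 86) = 33182 - 9764/(39/40 - 86) = 33182 - 9764/(-3401/40) = 33182 - 9764*(-40/3401) = 33182 + 390560/3401 = 113242542/3401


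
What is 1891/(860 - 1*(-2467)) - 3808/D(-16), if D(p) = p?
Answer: 793717/3327 ≈ 238.57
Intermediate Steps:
1891/(860 - 1*(-2467)) - 3808/D(-16) = 1891/(860 - 1*(-2467)) - 3808/(-16) = 1891/(860 + 2467) - 3808*(-1/16) = 1891/3327 + 238 = 793717/3327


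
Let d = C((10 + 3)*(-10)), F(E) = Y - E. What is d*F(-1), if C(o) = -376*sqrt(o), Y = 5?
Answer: -2256*I*sqrt(130) ≈ -25722.0*I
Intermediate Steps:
F(E) = 5 - E
d = -376*I*sqrt(130) (d = -376*I*sqrt(10)*sqrt(10 + 3) = -376*I*sqrt(130) ≈ -4287.1*I)
d*F(-1) = (-376*I*sqrt(130))*(5 - 1*(-1)) = (-376*I*sqrt(130))*(5 + 1) = -376*I*sqrt(130)*6 = -2256*I*sqrt(130)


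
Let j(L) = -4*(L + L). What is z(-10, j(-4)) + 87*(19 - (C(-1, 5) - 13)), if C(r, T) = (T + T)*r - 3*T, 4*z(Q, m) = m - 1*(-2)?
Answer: 9935/2 ≈ 4967.5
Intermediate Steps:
j(L) = -8*L
z(Q, m) = ½ + m/4 (z(Q, m) = (m - 1*(-2))/4 = (m + 2)/4 = (2 + m)/4 = ½ + m/4)
C(r, T) = -3*T + 2*T*r (C(r, T) = (2*T)*r - 3*T = 2*T*r - 3*T = -3*T + 2*T*r)
z(-10, j(-4)) + 87*(19 - (C(-1, 5) - 13)) = (½ + (-8*(-4))/4) + 87*(19 - (5*(-3 + 2*(-1)) - 13)) = (½ + (¼)*32) + 87*(19 - (5*(-3 - 2) - 13)) = (½ + 8) + 87*(19 - (5*(-5) - 13)) = 17/2 + 87*(19 - (-25 - 13)) = 17/2 + 87*(19 - 1*(-38)) = 17/2 + 87*(19 + 38) = 17/2 + 87*57 = 17/2 + 4959 = 9935/2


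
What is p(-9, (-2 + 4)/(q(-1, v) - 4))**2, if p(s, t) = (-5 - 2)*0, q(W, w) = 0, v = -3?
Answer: 0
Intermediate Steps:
p(s, t) = 0 (p(s, t) = -7*0 = 0)
p(-9, (-2 + 4)/(q(-1, v) - 4))**2 = 0**2 = 0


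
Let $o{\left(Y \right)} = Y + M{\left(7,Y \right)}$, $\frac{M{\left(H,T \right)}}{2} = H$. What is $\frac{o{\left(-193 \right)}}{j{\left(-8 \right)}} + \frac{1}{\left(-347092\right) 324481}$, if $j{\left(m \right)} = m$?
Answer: $\frac{5039957976525}{225249518504} \approx 22.375$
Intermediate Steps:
$M{\left(H,T \right)} = 2 H$
$o{\left(Y \right)} = 14 + Y$ ($o{\left(Y \right)} = Y + 2 \cdot 7 = Y + 14 = 14 + Y$)
$\frac{o{\left(-193 \right)}}{j{\left(-8 \right)}} + \frac{1}{\left(-347092\right) 324481} = \frac{14 - 193}{-8} + \frac{1}{\left(-347092\right) 324481} = \left(-179\right) \left(- \frac{1}{8}\right) - \frac{1}{112624759252} = \frac{179}{8} - \frac{1}{112624759252} = \frac{5039957976525}{225249518504}$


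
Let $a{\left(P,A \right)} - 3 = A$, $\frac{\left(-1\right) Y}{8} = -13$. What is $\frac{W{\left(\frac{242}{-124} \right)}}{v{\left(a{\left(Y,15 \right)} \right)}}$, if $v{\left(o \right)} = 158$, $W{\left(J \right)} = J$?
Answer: $- \frac{121}{9796} \approx -0.012352$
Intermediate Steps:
$Y = 104$ ($Y = \left(-8\right) \left(-13\right) = 104$)
$a{\left(P,A \right)} = 3 + A$
$\frac{W{\left(\frac{242}{-124} \right)}}{v{\left(a{\left(Y,15 \right)} \right)}} = \frac{242 \frac{1}{-124}}{158} = 242 \left(- \frac{1}{124}\right) \frac{1}{158} = \left(- \frac{121}{62}\right) \frac{1}{158} = - \frac{121}{9796}$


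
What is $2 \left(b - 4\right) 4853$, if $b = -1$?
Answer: $-48530$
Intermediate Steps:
$2 \left(b - 4\right) 4853 = 2 \left(-1 - 4\right) 4853 = 2 \left(-5\right) 4853 = \left(-10\right) 4853 = -48530$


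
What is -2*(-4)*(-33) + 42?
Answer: -222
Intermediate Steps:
-2*(-4)*(-33) + 42 = 8*(-33) + 42 = -264 + 42 = -222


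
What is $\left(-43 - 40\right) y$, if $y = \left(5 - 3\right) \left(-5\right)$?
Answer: $830$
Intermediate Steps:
$y = -10$ ($y = 2 \left(-5\right) = -10$)
$\left(-43 - 40\right) y = \left(-43 - 40\right) \left(-10\right) = \left(-83\right) \left(-10\right) = 830$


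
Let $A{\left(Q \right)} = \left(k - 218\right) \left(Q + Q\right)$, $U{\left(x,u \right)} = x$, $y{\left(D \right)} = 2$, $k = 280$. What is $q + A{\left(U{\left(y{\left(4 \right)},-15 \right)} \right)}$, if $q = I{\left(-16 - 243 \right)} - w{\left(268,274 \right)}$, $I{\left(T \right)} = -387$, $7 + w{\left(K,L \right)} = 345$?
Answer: $-477$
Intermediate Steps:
$w{\left(K,L \right)} = 338$ ($w{\left(K,L \right)} = -7 + 345 = 338$)
$A{\left(Q \right)} = 124 Q$ ($A{\left(Q \right)} = \left(280 - 218\right) \left(Q + Q\right) = 62 \cdot 2 Q = 124 Q$)
$q = -725$ ($q = -387 - 338 = -725$)
$q + A{\left(U{\left(y{\left(4 \right)},-15 \right)} \right)} = -725 + 124 \cdot 2 = -725 + 248 = -477$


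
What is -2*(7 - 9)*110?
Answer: 440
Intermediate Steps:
-2*(7 - 9)*110 = -2*(-2)*110 = 4*110 = 440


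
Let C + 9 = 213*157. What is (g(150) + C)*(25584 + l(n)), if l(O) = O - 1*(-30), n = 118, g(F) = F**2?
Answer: 1439242224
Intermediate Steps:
C = 33432 (C = -9 + 213*157 = -9 + 33441 = 33432)
l(O) = 30 + O (l(O) = O + 30 = 30 + O)
(g(150) + C)*(25584 + l(n)) = (150**2 + 33432)*(25584 + (30 + 118)) = (22500 + 33432)*(25584 + 148) = 55932*25732 = 1439242224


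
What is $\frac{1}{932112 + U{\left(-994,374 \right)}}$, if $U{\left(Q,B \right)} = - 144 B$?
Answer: $\frac{1}{878256} \approx 1.1386 \cdot 10^{-6}$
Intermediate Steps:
$\frac{1}{932112 + U{\left(-994,374 \right)}} = \frac{1}{932112 - 53856} = \frac{1}{878256}$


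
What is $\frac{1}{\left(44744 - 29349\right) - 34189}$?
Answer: $- \frac{1}{18794} \approx -5.3208 \cdot 10^{-5}$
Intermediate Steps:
$\frac{1}{\left(44744 - 29349\right) - 34189} = \frac{1}{15395 - 34189} = \frac{1}{-18794} = - \frac{1}{18794}$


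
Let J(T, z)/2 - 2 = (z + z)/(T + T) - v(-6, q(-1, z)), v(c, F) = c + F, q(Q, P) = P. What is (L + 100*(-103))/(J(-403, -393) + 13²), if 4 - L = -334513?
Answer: 130659451/392099 ≈ 333.23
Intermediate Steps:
L = 334517 (L = 4 - 1*(-334513) = 4 + 334513 = 334517)
v(c, F) = F + c
J(T, z) = 16 - 2*z + 2*z/T (J(T, z) = 4 + 2*((z + z)/(T + T) - (z - 6)) = 4 + 2*((2*z)/((2*T)) - (-6 + z)) = 4 + 2*((2*z)*(1/(2*T)) + (6 - z)) = 4 + 2*(z/T + (6 - z)) = 4 + 2*(6 - z + z/T) = 4 + (12 - 2*z + 2*z/T) = 16 - 2*z + 2*z/T)
(L + 100*(-103))/(J(-403, -393) + 13²) = (334517 + 100*(-103))/((16 - 2*(-393) + 2*(-393)/(-403)) + 13²) = (334517 - 10300)/((16 + 786 + 2*(-393)*(-1/403)) + 169) = 324217/((16 + 786 + 786/403) + 169) = 324217/(323992/403 + 169) = 324217/(392099/403) = 324217*(403/392099) = 130659451/392099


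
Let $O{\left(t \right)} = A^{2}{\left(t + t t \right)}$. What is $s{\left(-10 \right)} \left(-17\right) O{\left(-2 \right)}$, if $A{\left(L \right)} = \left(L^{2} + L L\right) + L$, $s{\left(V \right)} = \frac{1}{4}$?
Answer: $-425$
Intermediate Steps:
$s{\left(V \right)} = \frac{1}{4}$
$A{\left(L \right)} = L + 2 L^{2}$ ($A{\left(L \right)} = \left(L^{2} + L^{2}\right) + L = 2 L^{2} + L = L + 2 L^{2}$)
$O{\left(t \right)} = \left(t + t^{2}\right)^{2} \left(1 + 2 t + 2 t^{2}\right)^{2}$ ($O{\left(t \right)} = \left(\left(t + t t\right) \left(1 + 2 \left(t + t t\right)\right)\right)^{2} = \left(\left(t + t^{2}\right) \left(1 + 2 \left(t + t^{2}\right)\right)\right)^{2} = \left(\left(t + t^{2}\right) \left(1 + \left(2 t + 2 t^{2}\right)\right)\right)^{2} = \left(\left(t + t^{2}\right) \left(1 + 2 t + 2 t^{2}\right)\right)^{2} = \left(t + t^{2}\right)^{2} \left(1 + 2 t + 2 t^{2}\right)^{2}$)
$s{\left(-10 \right)} \left(-17\right) O{\left(-2 \right)} = \frac{1}{4} \left(-17\right) \left(-2\right)^{2} \left(1 - 2\right)^{2} \left(1 + 2 \left(-2\right) \left(1 - 2\right)\right)^{2} = - \frac{17 \cdot 4 \left(-1\right)^{2} \left(1 + 2 \left(-2\right) \left(-1\right)\right)^{2}}{4} = - \frac{17 \cdot 4 \cdot 1 \left(1 + 4\right)^{2}}{4} = - \frac{17 \cdot 4 \cdot 1 \cdot 5^{2}}{4} = - \frac{17 \cdot 4 \cdot 1 \cdot 25}{4} = \left(- \frac{17}{4}\right) 100 = -425$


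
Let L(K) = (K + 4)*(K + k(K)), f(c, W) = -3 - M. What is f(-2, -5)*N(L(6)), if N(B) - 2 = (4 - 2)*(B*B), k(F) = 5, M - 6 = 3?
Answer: -290424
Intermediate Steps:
M = 9 (M = 6 + 3 = 9)
f(c, W) = -12 (f(c, W) = -3 - 1*9 = -3 - 9 = -12)
L(K) = (4 + K)*(5 + K) (L(K) = (K + 4)*(K + 5) = (4 + K)*(5 + K))
N(B) = 2 + 2*B² (N(B) = 2 + (4 - 2)*(B*B) = 2 + 2*B²)
f(-2, -5)*N(L(6)) = -12*(2 + 2*(20 + 6² + 9*6)²) = -12*(2 + 2*(20 + 36 + 54)²) = -12*(2 + 2*110²) = -12*(2 + 2*12100) = -12*(2 + 24200) = -12*24202 = -290424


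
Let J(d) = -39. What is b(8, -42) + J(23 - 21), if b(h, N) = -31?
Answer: -70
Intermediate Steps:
b(8, -42) + J(23 - 21) = -31 - 39 = -70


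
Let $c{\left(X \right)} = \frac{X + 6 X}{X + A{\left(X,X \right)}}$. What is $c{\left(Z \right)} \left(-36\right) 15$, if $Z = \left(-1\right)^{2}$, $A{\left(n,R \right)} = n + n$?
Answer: $-1260$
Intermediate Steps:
$A{\left(n,R \right)} = 2 n$
$Z = 1$
$c{\left(X \right)} = \frac{7}{3}$ ($c{\left(X \right)} = \frac{X + 6 X}{X + 2 X} = \frac{7 X}{3 X} = 7 X \frac{1}{3 X} = \frac{7}{3}$)
$c{\left(Z \right)} \left(-36\right) 15 = \frac{7}{3} \left(-36\right) 15 = \left(-84\right) 15 = -1260$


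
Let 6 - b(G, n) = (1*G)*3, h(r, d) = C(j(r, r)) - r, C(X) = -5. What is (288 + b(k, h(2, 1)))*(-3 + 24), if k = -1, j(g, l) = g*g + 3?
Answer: 6237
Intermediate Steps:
j(g, l) = 3 + g**2 (j(g, l) = g**2 + 3 = 3 + g**2)
h(r, d) = -5 - r
b(G, n) = 6 - 3*G (b(G, n) = 6 - 1*G*3 = 6 - G*3 = 6 - 3*G)
(288 + b(k, h(2, 1)))*(-3 + 24) = (288 + (6 - 3*(-1)))*(-3 + 24) = (288 + (6 + 3))*21 = (288 + 9)*21 = 297*21 = 6237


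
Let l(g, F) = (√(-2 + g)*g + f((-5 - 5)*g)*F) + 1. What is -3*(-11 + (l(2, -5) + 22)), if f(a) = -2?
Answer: -66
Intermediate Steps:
l(g, F) = 1 - 2*F + g*√(-2 + g) (l(g, F) = (√(-2 + g)*g - 2*F) + 1 = (g*√(-2 + g) - 2*F) + 1 = (-2*F + g*√(-2 + g)) + 1 = 1 - 2*F + g*√(-2 + g))
-3*(-11 + (l(2, -5) + 22)) = -3*(-11 + ((1 - 2*(-5) + 2*√(-2 + 2)) + 22)) = -3*(-11 + ((1 + 10 + 2*√0) + 22)) = -3*(-11 + ((1 + 10 + 2*0) + 22)) = -3*(-11 + ((1 + 10 + 0) + 22)) = -3*(-11 + (11 + 22)) = -3*(-11 + 33) = -3*22 = -66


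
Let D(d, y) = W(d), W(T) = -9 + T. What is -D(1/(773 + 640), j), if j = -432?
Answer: 12716/1413 ≈ 8.9993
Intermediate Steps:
D(d, y) = -9 + d
-D(1/(773 + 640), j) = -(-9 + 1/(773 + 640)) = -(-9 + 1/1413) = -1*(-12716/1413) = 12716/1413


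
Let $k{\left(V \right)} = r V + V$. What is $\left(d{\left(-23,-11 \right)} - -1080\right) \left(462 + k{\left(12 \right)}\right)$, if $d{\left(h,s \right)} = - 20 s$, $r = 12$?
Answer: $803400$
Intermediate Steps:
$k{\left(V \right)} = 13 V$ ($k{\left(V \right)} = 12 V + V = 13 V$)
$\left(d{\left(-23,-11 \right)} - -1080\right) \left(462 + k{\left(12 \right)}\right) = \left(\left(-20\right) \left(-11\right) - -1080\right) \left(462 + 13 \cdot 12\right) = \left(220 + 1080\right) \left(462 + 156\right) = 1300 \cdot 618 = 803400$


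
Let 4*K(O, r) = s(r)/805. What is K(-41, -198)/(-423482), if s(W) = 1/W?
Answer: 1/269995183920 ≈ 3.7038e-12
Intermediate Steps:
K(O, r) = 1/(3220*r) (K(O, r) = (1/(r*805))/4 = ((1/805)/r)/4 = (1/(805*r))/4 = 1/(3220*r))
K(-41, -198)/(-423482) = ((1/3220)/(-198))/(-423482) = ((1/3220)*(-1/198))*(-1/423482) = -1/637560*(-1/423482) = 1/269995183920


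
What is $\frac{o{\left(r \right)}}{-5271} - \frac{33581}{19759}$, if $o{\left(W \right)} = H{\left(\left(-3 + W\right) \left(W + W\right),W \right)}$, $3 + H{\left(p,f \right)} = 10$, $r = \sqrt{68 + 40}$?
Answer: $- \frac{25306252}{14878527} \approx -1.7009$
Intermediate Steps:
$r = 6 \sqrt{3}$ ($r = \sqrt{108} = 6 \sqrt{3} \approx 10.392$)
$H{\left(p,f \right)} = 7$ ($H{\left(p,f \right)} = -3 + 10 = 7$)
$o{\left(W \right)} = 7$
$\frac{o{\left(r \right)}}{-5271} - \frac{33581}{19759} = \frac{7}{-5271} - \frac{33581}{19759} = 7 \left(- \frac{1}{5271}\right) - \frac{33581}{19759} = - \frac{1}{753} - \frac{33581}{19759} = - \frac{25306252}{14878527}$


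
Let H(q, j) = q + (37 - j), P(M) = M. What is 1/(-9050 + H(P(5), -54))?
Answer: -1/8954 ≈ -0.00011168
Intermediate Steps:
H(q, j) = 37 + q - j
1/(-9050 + H(P(5), -54)) = 1/(-9050 + (37 + 5 - 1*(-54))) = 1/(-9050 + (37 + 5 + 54)) = 1/(-9050 + 96) = 1/(-8954) = -1/8954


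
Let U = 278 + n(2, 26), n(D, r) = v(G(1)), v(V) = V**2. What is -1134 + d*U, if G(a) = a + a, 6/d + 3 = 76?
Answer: -81090/73 ≈ -1110.8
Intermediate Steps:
d = 6/73 (d = 6/(-3 + 76) = 6/73 ≈ 0.082192)
G(a) = 2*a
n(D, r) = 4 (n(D, r) = (2*1)**2 = 2**2 = 4)
U = 282 (U = 278 + 4 = 282)
-1134 + d*U = -1134 + (6/73)*282 = -1134 + 1692/73 = -81090/73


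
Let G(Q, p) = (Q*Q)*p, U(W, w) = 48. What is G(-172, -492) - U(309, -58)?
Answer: -14555376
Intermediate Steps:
G(Q, p) = p*Q**2 (G(Q, p) = Q**2*p = p*Q**2)
G(-172, -492) - U(309, -58) = -492*(-172)**2 - 1*48 = -492*29584 - 48 = -14555328 - 48 = -14555376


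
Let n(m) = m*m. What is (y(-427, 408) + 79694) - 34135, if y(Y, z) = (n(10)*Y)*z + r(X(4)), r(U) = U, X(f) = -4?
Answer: -17376045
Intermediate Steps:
n(m) = m²
y(Y, z) = -4 + 100*Y*z (y(Y, z) = (10²*Y)*z - 4 = (100*Y)*z - 4 = 100*Y*z - 4 = -4 + 100*Y*z)
(y(-427, 408) + 79694) - 34135 = ((-4 + 100*(-427)*408) + 79694) - 34135 = ((-4 - 17421600) + 79694) - 34135 = (-17421604 + 79694) - 34135 = -17341910 - 34135 = -17376045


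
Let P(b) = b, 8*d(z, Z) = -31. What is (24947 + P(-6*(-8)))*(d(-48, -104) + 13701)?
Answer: 2738877115/8 ≈ 3.4236e+8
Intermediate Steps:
d(z, Z) = -31/8 (d(z, Z) = (⅛)*(-31) = -31/8)
(24947 + P(-6*(-8)))*(d(-48, -104) + 13701) = (24947 - 6*(-8))*(-31/8 + 13701) = (24947 + 48)*(109577/8) = 24995*(109577/8) = 2738877115/8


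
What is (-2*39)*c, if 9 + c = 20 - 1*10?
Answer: -78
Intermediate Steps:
c = 1 (c = -9 + (20 - 1*10) = -9 + (20 - 10) = -9 + 10 = 1)
(-2*39)*c = -2*39*1 = -78*1 = -78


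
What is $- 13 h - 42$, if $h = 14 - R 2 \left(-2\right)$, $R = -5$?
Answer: $36$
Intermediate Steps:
$h = -6$ ($h = 14 - \left(-5\right) 2 \left(-2\right) = 14 - \left(-10\right) \left(-2\right) = 14 - 20 = -6$)
$- 13 h - 42 = \left(-13\right) \left(-6\right) - 42 = 78 - 42 = 36$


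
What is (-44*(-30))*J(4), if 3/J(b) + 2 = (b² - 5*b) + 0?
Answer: -660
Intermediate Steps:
J(b) = 3/(-2 + b² - 5*b) (J(b) = 3/(-2 + ((b² - 5*b) + 0)) = 3/(-2 + (b² - 5*b)) = 3/(-2 + b² - 5*b))
(-44*(-30))*J(4) = (-44*(-30))*(3/(-2 + 4² - 5*4)) = 1320*(3/(-2 + 16 - 20)) = 1320*(3/(-6)) = 1320*(3*(-⅙)) = 1320*(-½) = -660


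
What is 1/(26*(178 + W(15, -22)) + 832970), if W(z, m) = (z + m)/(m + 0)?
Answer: 11/9213669 ≈ 1.1939e-6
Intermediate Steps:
W(z, m) = (m + z)/m
1/(26*(178 + W(15, -22)) + 832970) = 1/(26*(178 + (-22 + 15)/(-22)) + 832970) = 1/(26*(178 - 1/22*(-7)) + 832970) = 1/(26*(178 + 7/22) + 832970) = 1/(26*(3923/22) + 832970) = 1/(50999/11 + 832970) = 1/(9213669/11) = 11/9213669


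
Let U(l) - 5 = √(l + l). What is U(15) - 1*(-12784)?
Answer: 12789 + √30 ≈ 12794.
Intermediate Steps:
U(l) = 5 + √2*√l (U(l) = 5 + √(l + l) = 5 + √(2*l) = 5 + √2*√l)
U(15) - 1*(-12784) = (5 + √2*√15) - 1*(-12784) = (5 + √30) + 12784 = 12789 + √30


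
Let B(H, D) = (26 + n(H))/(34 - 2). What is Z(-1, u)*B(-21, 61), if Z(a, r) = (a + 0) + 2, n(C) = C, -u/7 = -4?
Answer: 5/32 ≈ 0.15625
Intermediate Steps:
u = 28 (u = -7*(-4) = 28)
Z(a, r) = 2 + a (Z(a, r) = a + 2 = 2 + a)
B(H, D) = 13/16 + H/32 (B(H, D) = (26 + H)/(34 - 2) = (26 + H)/32 = (26 + H)*(1/32) = 13/16 + H/32)
Z(-1, u)*B(-21, 61) = (2 - 1)*(13/16 + (1/32)*(-21)) = 1*(13/16 - 21/32) = 1*(5/32) = 5/32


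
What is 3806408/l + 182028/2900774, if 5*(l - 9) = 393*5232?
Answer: 27790968297574/2982316207527 ≈ 9.3186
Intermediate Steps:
l = 2056221/5 (l = 9 + (393*5232)/5 = 9 + (1/5)*2056176 = 9 + 2056176/5 = 2056221/5 ≈ 4.1124e+5)
3806408/l + 182028/2900774 = 3806408/(2056221/5) + 182028/2900774 = 3806408*(5/2056221) + 182028*(1/2900774) = 19032040/2056221 + 91014/1450387 = 27790968297574/2982316207527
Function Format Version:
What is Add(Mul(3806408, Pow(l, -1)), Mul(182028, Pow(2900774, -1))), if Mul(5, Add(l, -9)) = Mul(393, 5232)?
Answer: Rational(27790968297574, 2982316207527) ≈ 9.3186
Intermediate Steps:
l = Rational(2056221, 5) (l = Add(9, Mul(Rational(1, 5), Mul(393, 5232))) = Add(9, Mul(Rational(1, 5), 2056176)) = Add(9, Rational(2056176, 5)) = Rational(2056221, 5) ≈ 4.1124e+5)
Add(Mul(3806408, Pow(l, -1)), Mul(182028, Pow(2900774, -1))) = Add(Mul(3806408, Pow(Rational(2056221, 5), -1)), Mul(182028, Pow(2900774, -1))) = Add(Mul(3806408, Rational(5, 2056221)), Mul(182028, Rational(1, 2900774))) = Add(Rational(19032040, 2056221), Rational(91014, 1450387)) = Rational(27790968297574, 2982316207527)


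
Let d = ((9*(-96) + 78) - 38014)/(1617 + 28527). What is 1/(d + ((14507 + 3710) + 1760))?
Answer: 1884/37634243 ≈ 5.0061e-5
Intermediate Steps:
d = -2425/1884 (d = ((-864 + 78) - 38014)/30144 = (-786 - 38014)*(1/30144) = -38800*1/30144 = -2425/1884 ≈ -1.2872)
1/(d + ((14507 + 3710) + 1760)) = 1/(-2425/1884 + ((14507 + 3710) + 1760)) = 1/(-2425/1884 + (18217 + 1760)) = 1/(-2425/1884 + 19977) = 1/(37634243/1884) = 1884/37634243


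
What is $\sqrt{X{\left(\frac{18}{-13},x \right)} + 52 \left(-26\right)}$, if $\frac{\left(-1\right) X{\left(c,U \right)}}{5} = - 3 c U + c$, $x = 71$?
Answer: $\frac{4 i \sqrt{29783}}{13} \approx 53.101 i$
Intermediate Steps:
$X{\left(c,U \right)} = - 5 c + 15 U c$ ($X{\left(c,U \right)} = - 5 \left(- 3 c U + c\right) = - 5 \left(- 3 U c + c\right) = - 5 \left(c - 3 U c\right) = - 5 c + 15 U c$)
$\sqrt{X{\left(\frac{18}{-13},x \right)} + 52 \left(-26\right)} = \sqrt{5 \frac{18}{-13} \left(-1 + 3 \cdot 71\right) + 52 \left(-26\right)} = \sqrt{5 \cdot 18 \left(- \frac{1}{13}\right) \left(-1 + 213\right) - 1352} = \sqrt{5 \left(- \frac{18}{13}\right) 212 - 1352} = \sqrt{- \frac{19080}{13} - 1352} = \sqrt{- \frac{36656}{13}} = \frac{4 i \sqrt{29783}}{13}$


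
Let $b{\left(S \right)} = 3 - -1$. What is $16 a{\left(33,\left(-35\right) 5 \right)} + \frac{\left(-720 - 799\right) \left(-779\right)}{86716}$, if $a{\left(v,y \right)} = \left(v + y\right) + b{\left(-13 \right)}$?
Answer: $- \frac{1430719}{652} \approx -2194.4$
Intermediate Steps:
$b{\left(S \right)} = 4$ ($b{\left(S \right)} = 3 + 1 = 4$)
$a{\left(v,y \right)} = 4 + v + y$ ($a{\left(v,y \right)} = \left(v + y\right) + 4 = 4 + v + y$)
$16 a{\left(33,\left(-35\right) 5 \right)} + \frac{\left(-720 - 799\right) \left(-779\right)}{86716} = 16 \left(4 + 33 - 175\right) + \frac{\left(-720 - 799\right) \left(-779\right)}{86716} = 16 \left(4 + 33 - 175\right) + \left(-1519\right) \left(-779\right) \frac{1}{86716} = 16 \left(-138\right) + 1183301 \cdot \frac{1}{86716} = -2208 + \frac{8897}{652} = - \frac{1430719}{652}$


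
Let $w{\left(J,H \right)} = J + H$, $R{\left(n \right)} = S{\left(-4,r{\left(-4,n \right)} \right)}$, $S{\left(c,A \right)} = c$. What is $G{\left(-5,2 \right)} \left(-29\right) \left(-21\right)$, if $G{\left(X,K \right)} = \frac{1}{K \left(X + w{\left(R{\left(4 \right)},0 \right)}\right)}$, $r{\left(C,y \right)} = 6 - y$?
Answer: $- \frac{203}{6} \approx -33.833$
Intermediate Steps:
$R{\left(n \right)} = -4$
$w{\left(J,H \right)} = H + J$
$G{\left(X,K \right)} = \frac{1}{K \left(-4 + X\right)}$ ($G{\left(X,K \right)} = \frac{1}{K \left(X + \left(0 - 4\right)\right)} = \frac{1}{K \left(X - 4\right)} = \frac{1}{K \left(-4 + X\right)}$)
$G{\left(-5,2 \right)} \left(-29\right) \left(-21\right) = \frac{1}{2 \left(-4 - 5\right)} \left(-29\right) \left(-21\right) = \frac{1}{2 \left(-9\right)} \left(-29\right) \left(-21\right) = \frac{1}{2} \left(- \frac{1}{9}\right) \left(-29\right) \left(-21\right) = \left(- \frac{1}{18}\right) \left(-29\right) \left(-21\right) = \frac{29}{18} \left(-21\right) = - \frac{203}{6}$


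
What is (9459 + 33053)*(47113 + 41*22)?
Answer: 2041213680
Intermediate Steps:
(9459 + 33053)*(47113 + 41*22) = 42512*(47113 + 902) = 42512*48015 = 2041213680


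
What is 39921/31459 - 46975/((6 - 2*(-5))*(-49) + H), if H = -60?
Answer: 1511479849/26551396 ≈ 56.927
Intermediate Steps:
39921/31459 - 46975/((6 - 2*(-5))*(-49) + H) = 39921/31459 - 46975/((6 - 2*(-5))*(-49) - 60) = 39921*(1/31459) - 46975/((6 + 10)*(-49) - 60) = 39921/31459 - 46975/(16*(-49) - 60) = 39921/31459 - 46975/(-784 - 60) = 39921/31459 - 46975/(-844) = 39921/31459 - 46975*(-1/844) = 39921/31459 + 46975/844 = 1511479849/26551396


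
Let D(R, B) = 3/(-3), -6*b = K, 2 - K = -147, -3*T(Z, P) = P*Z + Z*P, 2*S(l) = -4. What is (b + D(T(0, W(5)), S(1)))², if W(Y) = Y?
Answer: 24025/36 ≈ 667.36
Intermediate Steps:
S(l) = -2 (S(l) = (½)*(-4) = -2)
T(Z, P) = -2*P*Z/3 (T(Z, P) = -(P*Z + Z*P)/3 = -(P*Z + P*Z)/3 = -2*P*Z/3)
K = 149 (K = 2 - 1*(-147) = 2 + 147 = 149)
b = -149/6 (b = -⅙*149 = -149/6 ≈ -24.833)
D(R, B) = -1 (D(R, B) = 3*(-⅓) = -1)
(b + D(T(0, W(5)), S(1)))² = (-149/6 - 1)² = (-155/6)² = 24025/36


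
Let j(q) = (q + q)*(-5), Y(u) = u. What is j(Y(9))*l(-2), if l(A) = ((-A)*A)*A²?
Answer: 1440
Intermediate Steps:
l(A) = -A⁴ (l(A) = (-A²)*A² = -A⁴)
j(q) = -10*q (j(q) = (2*q)*(-5) = -10*q)
j(Y(9))*l(-2) = (-10*9)*(-1*(-2)⁴) = -(-90)*16 = -90*(-16) = 1440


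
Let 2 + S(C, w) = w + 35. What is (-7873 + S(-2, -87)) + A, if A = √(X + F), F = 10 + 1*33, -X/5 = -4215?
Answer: -7927 + √21118 ≈ -7781.7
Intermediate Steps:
X = 21075 (X = -5*(-4215) = 21075)
F = 43 (F = 10 + 33 = 43)
S(C, w) = 33 + w (S(C, w) = -2 + (w + 35) = -2 + (35 + w) = 33 + w)
A = √21118 (A = √(21075 + 43) = √21118 ≈ 145.32)
(-7873 + S(-2, -87)) + A = (-7873 + (33 - 87)) + √21118 = (-7873 - 54) + √21118 = -7927 + √21118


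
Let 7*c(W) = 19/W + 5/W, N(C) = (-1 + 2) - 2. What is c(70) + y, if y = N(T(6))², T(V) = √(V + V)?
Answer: 257/245 ≈ 1.0490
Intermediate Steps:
T(V) = √2*√V (T(V) = √(2*V) = √2*√V)
N(C) = -1 (N(C) = 1 - 2 = -1)
c(W) = 24/(7*W) (c(W) = (19/W + 5/W)/7 = (24/W)/7 = 24/(7*W))
y = 1 (y = (-1)² = 1)
c(70) + y = (24/7)/70 + 1 = (24/7)*(1/70) + 1 = 12/245 + 1 = 257/245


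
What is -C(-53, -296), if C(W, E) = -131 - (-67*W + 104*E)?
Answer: -27102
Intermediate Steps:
C(W, E) = -131 - 104*E + 67*W (C(W, E) = -131 + (-104*E + 67*W) = -131 - 104*E + 67*W)
-C(-53, -296) = -(-131 - 104*(-296) + 67*(-53)) = -(-131 + 30784 - 3551) = -1*27102 = -27102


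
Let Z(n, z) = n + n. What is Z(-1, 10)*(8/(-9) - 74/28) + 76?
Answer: 5233/63 ≈ 83.063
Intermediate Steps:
Z(n, z) = 2*n
Z(-1, 10)*(8/(-9) - 74/28) + 76 = (2*(-1))*(8/(-9) - 74/28) + 76 = -2*(8*(-⅑) - 74*1/28) + 76 = -2*(-8/9 - 37/14) + 76 = -2*(-445/126) + 76 = 445/63 + 76 = 5233/63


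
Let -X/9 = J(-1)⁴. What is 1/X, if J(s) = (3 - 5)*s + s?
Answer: -⅑ ≈ -0.11111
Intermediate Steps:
J(s) = -s (J(s) = -2*s + s = -s)
X = -9 (X = -9*(-1*(-1))⁴ = -9*1⁴ = -9*1 = -9)
1/X = 1/(-9) = -⅑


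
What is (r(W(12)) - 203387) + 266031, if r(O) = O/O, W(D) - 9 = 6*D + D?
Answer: 62645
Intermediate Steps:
W(D) = 9 + 7*D (W(D) = 9 + (6*D + D) = 9 + 7*D)
r(O) = 1
(r(W(12)) - 203387) + 266031 = (1 - 203387) + 266031 = -203386 + 266031 = 62645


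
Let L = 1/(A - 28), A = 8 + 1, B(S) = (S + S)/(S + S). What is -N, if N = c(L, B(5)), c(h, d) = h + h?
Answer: 2/19 ≈ 0.10526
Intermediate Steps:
B(S) = 1 (B(S) = (2*S)/((2*S)) = (2*S)*(1/(2*S)) = 1)
A = 9
L = -1/19 (L = 1/(9 - 28) = 1/(-19) = -1/19 ≈ -0.052632)
c(h, d) = 2*h
N = -2/19 (N = 2*(-1/19) = -2/19 ≈ -0.10526)
-N = -1*(-2/19) = 2/19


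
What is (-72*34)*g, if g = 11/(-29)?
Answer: 26928/29 ≈ 928.55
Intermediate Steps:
g = -11/29 (g = 11*(-1/29) = -11/29 ≈ -0.37931)
(-72*34)*g = -72*34*(-11/29) = -2448*(-11/29) = 26928/29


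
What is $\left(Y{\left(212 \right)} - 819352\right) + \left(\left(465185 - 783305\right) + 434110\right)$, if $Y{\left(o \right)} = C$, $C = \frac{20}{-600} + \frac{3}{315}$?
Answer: $- \frac{29541205}{42} \approx -7.0336 \cdot 10^{5}$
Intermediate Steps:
$C = - \frac{1}{42}$ ($C = 20 \left(- \frac{1}{600}\right) + 3 \cdot \frac{1}{315} = - \frac{1}{30} + \frac{1}{105} = - \frac{1}{42} \approx -0.02381$)
$Y{\left(o \right)} = - \frac{1}{42}$
$\left(Y{\left(212 \right)} - 819352\right) + \left(\left(465185 - 783305\right) + 434110\right) = \left(- \frac{1}{42} - 819352\right) + \left(\left(465185 - 783305\right) + 434110\right) = - \frac{34412785}{42} + \left(\left(465185 - 783305\right) + 434110\right) = - \frac{34412785}{42} + \left(-318120 + 434110\right) = - \frac{34412785}{42} + 115990 = - \frac{29541205}{42}$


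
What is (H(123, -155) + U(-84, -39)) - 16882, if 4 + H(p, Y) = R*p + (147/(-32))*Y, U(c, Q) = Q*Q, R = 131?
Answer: 46721/32 ≈ 1460.0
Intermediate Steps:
U(c, Q) = Q**2
H(p, Y) = -4 + 131*p - 147*Y/32 (H(p, Y) = -4 + (131*p + (147/(-32))*Y) = -4 + (131*p + (147*(-1/32))*Y) = -4 + (131*p - 147*Y/32) = -4 + 131*p - 147*Y/32)
(H(123, -155) + U(-84, -39)) - 16882 = ((-4 + 131*123 - 147/32*(-155)) + (-39)**2) - 16882 = ((-4 + 16113 + 22785/32) + 1521) - 16882 = (538273/32 + 1521) - 16882 = 586945/32 - 16882 = 46721/32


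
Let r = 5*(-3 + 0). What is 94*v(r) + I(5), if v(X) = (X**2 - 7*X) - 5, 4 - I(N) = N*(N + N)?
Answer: 30504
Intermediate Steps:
r = -15 (r = 5*(-3) = -15)
I(N) = 4 - 2*N**2 (I(N) = 4 - N*(N + N) = 4 - N*2*N = 4 - 2*N**2)
v(X) = -5 + X**2 - 7*X
94*v(r) + I(5) = 94*(-5 + (-15)**2 - 7*(-15)) + (4 - 2*5**2) = 94*(-5 + 225 + 105) + (4 - 2*25) = 94*325 + (4 - 50) = 30550 - 46 = 30504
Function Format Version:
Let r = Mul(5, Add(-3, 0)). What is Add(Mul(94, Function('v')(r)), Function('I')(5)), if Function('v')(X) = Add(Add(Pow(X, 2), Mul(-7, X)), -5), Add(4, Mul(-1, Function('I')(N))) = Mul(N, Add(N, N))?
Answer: 30504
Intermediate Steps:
r = -15 (r = Mul(5, -3) = -15)
Function('I')(N) = Add(4, Mul(-2, Pow(N, 2))) (Function('I')(N) = Add(4, Mul(-1, Mul(N, Add(N, N)))) = Add(4, Mul(-1, Mul(N, Mul(2, N)))) = Add(4, Mul(-1, Mul(2, Pow(N, 2)))) = Add(4, Mul(-2, Pow(N, 2))))
Function('v')(X) = Add(-5, Pow(X, 2), Mul(-7, X))
Add(Mul(94, Function('v')(r)), Function('I')(5)) = Add(Mul(94, Add(-5, Pow(-15, 2), Mul(-7, -15))), Add(4, Mul(-2, Pow(5, 2)))) = Add(Mul(94, Add(-5, 225, 105)), Add(4, Mul(-2, 25))) = Add(Mul(94, 325), Add(4, -50)) = Add(30550, -46) = 30504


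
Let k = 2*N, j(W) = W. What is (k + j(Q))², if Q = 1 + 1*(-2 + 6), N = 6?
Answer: 289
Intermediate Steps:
Q = 5 (Q = 1 + 1*4 = 1 + 4 = 5)
k = 12 (k = 2*6 = 12)
(k + j(Q))² = (12 + 5)² = 17² = 289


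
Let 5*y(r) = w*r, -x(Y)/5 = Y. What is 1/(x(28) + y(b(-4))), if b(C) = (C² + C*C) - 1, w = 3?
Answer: -5/607 ≈ -0.0082372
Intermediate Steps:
x(Y) = -5*Y
b(C) = -1 + 2*C² (b(C) = (C² + C²) - 1 = 2*C² - 1 = -1 + 2*C²)
y(r) = 3*r/5 (y(r) = (3*r)/5 = 3*r/5)
1/(x(28) + y(b(-4))) = 1/(-5*28 + 3*(-1 + 2*(-4)²)/5) = 1/(-140 + 3*(-1 + 2*16)/5) = 1/(-140 + 3*(-1 + 32)/5) = 1/(-140 + (⅗)*31) = 1/(-140 + 93/5) = 1/(-607/5) = -5/607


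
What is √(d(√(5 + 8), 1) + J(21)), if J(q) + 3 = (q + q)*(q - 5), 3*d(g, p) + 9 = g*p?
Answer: √(5994 + 3*√13)/3 ≈ 25.830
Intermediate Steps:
d(g, p) = -3 + g*p/3 (d(g, p) = -3 + (g*p)/3 = -3 + g*p/3)
J(q) = -3 + 2*q*(-5 + q) (J(q) = -3 + (q + q)*(q - 5) = -3 + (2*q)*(-5 + q) = -3 + 2*q*(-5 + q))
√(d(√(5 + 8), 1) + J(21)) = √((-3 + (⅓)*√(5 + 8)*1) + (-3 - 10*21 + 2*21²)) = √((-3 + (⅓)*√13*1) + (-3 - 210 + 2*441)) = √((-3 + √13/3) + (-3 - 210 + 882)) = √((-3 + √13/3) + 669) = √(666 + √13/3)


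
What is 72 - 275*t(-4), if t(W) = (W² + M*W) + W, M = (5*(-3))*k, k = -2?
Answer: 29772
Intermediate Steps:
M = 30 (M = (5*(-3))*(-2) = -15*(-2) = 30)
t(W) = W² + 31*W (t(W) = (W² + 30*W) + W = W² + 31*W)
72 - 275*t(-4) = 72 - (-1100)*(31 - 4) = 72 - (-1100)*27 = 72 - 275*(-108) = 72 + 29700 = 29772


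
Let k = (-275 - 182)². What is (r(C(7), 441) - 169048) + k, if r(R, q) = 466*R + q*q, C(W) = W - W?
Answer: 234282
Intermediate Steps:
C(W) = 0
r(R, q) = q² + 466*R (r(R, q) = 466*R + q² = q² + 466*R)
k = 208849 (k = (-457)² = 208849)
(r(C(7), 441) - 169048) + k = ((441² + 466*0) - 169048) + 208849 = ((194481 + 0) - 169048) + 208849 = (194481 - 169048) + 208849 = 25433 + 208849 = 234282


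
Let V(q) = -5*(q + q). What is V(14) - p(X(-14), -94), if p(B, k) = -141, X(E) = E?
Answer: 1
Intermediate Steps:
V(q) = -10*q
V(14) - p(X(-14), -94) = -10*14 - 1*(-141) = -140 + 141 = 1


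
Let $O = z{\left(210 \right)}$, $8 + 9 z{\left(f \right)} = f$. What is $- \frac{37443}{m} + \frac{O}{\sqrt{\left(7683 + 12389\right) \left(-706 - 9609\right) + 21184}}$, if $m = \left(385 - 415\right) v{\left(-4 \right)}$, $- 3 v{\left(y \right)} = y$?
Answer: $\frac{37443}{40} - \frac{101 i \sqrt{51755374}}{465798366} \approx 936.08 - 0.0015599 i$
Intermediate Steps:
$v{\left(y \right)} = - \frac{y}{3}$
$z{\left(f \right)} = - \frac{8}{9} + \frac{f}{9}$
$O = \frac{202}{9}$ ($O = - \frac{8}{9} + \frac{1}{9} \cdot 210 = - \frac{8}{9} + \frac{70}{3} = \frac{202}{9} \approx 22.444$)
$m = -40$ ($m = \left(385 - 415\right) \left(\left(- \frac{1}{3}\right) \left(-4\right)\right) = \left(-30\right) \frac{4}{3} = -40$)
$- \frac{37443}{m} + \frac{O}{\sqrt{\left(7683 + 12389\right) \left(-706 - 9609\right) + 21184}} = - \frac{37443}{-40} + \frac{202}{9 \sqrt{\left(7683 + 12389\right) \left(-706 - 9609\right) + 21184}} = \left(-37443\right) \left(- \frac{1}{40}\right) + \frac{202}{9 \sqrt{20072 \left(-10315\right) + 21184}} = \frac{37443}{40} + \frac{202}{9 \sqrt{-207042680 + 21184}} = \frac{37443}{40} + \frac{202}{9 \sqrt{-207021496}} = \frac{37443}{40} + \frac{202}{9 \cdot 2 i \sqrt{51755374}} = \frac{37443}{40} + \frac{202 \left(- \frac{i \sqrt{51755374}}{103510748}\right)}{9} = \frac{37443}{40} - \frac{101 i \sqrt{51755374}}{465798366}$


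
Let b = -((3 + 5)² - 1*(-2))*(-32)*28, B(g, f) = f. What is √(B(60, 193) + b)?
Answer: √59329 ≈ 243.58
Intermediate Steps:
b = 59136 (b = -(8² + 2)*(-32)*28 = -(64 + 2)*(-32)*28 = -66*(-32)*28 = -(-2112)*28 = -1*(-59136) = 59136)
√(B(60, 193) + b) = √(193 + 59136) = √59329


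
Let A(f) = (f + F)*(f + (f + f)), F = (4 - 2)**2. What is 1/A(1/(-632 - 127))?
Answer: -192027/3035 ≈ -63.271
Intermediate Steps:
F = 4 (F = 2**2 = 4)
A(f) = 3*f*(4 + f) (A(f) = (f + 4)*(f + (f + f)) = (4 + f)*(f + 2*f) = (4 + f)*(3*f) = 3*f*(4 + f))
1/A(1/(-632 - 127)) = 1/(3*(4 + 1/(-632 - 127))/(-632 - 127)) = 1/(3*(4 + 1/(-759))/(-759)) = 1/(3*(-1/759)*(4 - 1/759)) = 1/(3*(-1/759)*(3035/759)) = 1/(-3035/192027) = -192027/3035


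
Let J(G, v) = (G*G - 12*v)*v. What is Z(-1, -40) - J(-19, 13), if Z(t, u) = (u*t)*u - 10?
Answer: -4275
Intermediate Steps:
Z(t, u) = -10 + t*u² (Z(t, u) = (t*u)*u - 10 = t*u² - 10 = -10 + t*u²)
J(G, v) = v*(G² - 12*v) (J(G, v) = (G² - 12*v)*v = v*(G² - 12*v))
Z(-1, -40) - J(-19, 13) = (-10 - 1*(-40)²) - 13*((-19)² - 12*13) = (-10 - 1*1600) - 13*(361 - 156) = (-10 - 1600) - 13*205 = -1610 - 1*2665 = -1610 - 2665 = -4275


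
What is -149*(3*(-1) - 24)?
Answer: 4023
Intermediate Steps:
-149*(3*(-1) - 24) = -149*(-3 - 24) = -149*(-27) = 4023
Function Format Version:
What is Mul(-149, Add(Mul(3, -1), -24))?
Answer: 4023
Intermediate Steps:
Mul(-149, Add(Mul(3, -1), -24)) = Mul(-149, Add(-3, -24)) = Mul(-149, -27) = 4023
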